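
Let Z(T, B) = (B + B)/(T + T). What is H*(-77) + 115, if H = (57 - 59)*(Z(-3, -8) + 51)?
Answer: 25139/3 ≈ 8379.7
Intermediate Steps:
Z(T, B) = B/T (Z(T, B) = (2*B)/((2*T)) = (2*B)*(1/(2*T)) = B/T)
H = -322/3 (H = (57 - 59)*(-8/(-3) + 51) = -2*(-8*(-⅓) + 51) = -2*(8/3 + 51) = -2*161/3 = -322/3 ≈ -107.33)
H*(-77) + 115 = -322/3*(-77) + 115 = 24794/3 + 115 = 25139/3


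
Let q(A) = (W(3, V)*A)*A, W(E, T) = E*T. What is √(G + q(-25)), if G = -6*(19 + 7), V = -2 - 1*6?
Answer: 6*I*√421 ≈ 123.11*I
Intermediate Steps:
V = -8 (V = -2 - 6 = -8)
q(A) = -24*A² (q(A) = ((3*(-8))*A)*A = (-24*A)*A = -24*A²)
G = -156 (G = -6*26 = -156)
√(G + q(-25)) = √(-156 - 24*(-25)²) = √(-156 - 24*625) = √(-156 - 15000) = √(-15156) = 6*I*√421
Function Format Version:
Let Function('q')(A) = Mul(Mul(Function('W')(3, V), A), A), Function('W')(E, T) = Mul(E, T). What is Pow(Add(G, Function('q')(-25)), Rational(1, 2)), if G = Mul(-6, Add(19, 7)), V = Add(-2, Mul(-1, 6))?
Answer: Mul(6, I, Pow(421, Rational(1, 2))) ≈ Mul(123.11, I)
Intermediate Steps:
V = -8 (V = Add(-2, -6) = -8)
Function('q')(A) = Mul(-24, Pow(A, 2)) (Function('q')(A) = Mul(Mul(Mul(3, -8), A), A) = Mul(Mul(-24, A), A) = Mul(-24, Pow(A, 2)))
G = -156 (G = Mul(-6, 26) = -156)
Pow(Add(G, Function('q')(-25)), Rational(1, 2)) = Pow(Add(-156, Mul(-24, Pow(-25, 2))), Rational(1, 2)) = Pow(Add(-156, Mul(-24, 625)), Rational(1, 2)) = Pow(Add(-156, -15000), Rational(1, 2)) = Pow(-15156, Rational(1, 2)) = Mul(6, I, Pow(421, Rational(1, 2)))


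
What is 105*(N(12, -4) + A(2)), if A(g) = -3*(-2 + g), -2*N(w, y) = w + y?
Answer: -420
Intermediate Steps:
N(w, y) = -w/2 - y/2 (N(w, y) = -(w + y)/2 = -w/2 - y/2)
A(g) = 6 - 3*g
105*(N(12, -4) + A(2)) = 105*((-½*12 - ½*(-4)) + (6 - 3*2)) = 105*((-6 + 2) + (6 - 6)) = 105*(-4 + 0) = 105*(-4) = -420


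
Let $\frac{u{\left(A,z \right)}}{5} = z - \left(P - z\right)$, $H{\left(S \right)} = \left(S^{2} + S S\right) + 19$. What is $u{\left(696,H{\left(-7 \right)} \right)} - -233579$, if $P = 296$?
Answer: $233269$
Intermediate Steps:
$H{\left(S \right)} = 19 + 2 S^{2}$ ($H{\left(S \right)} = \left(S^{2} + S^{2}\right) + 19 = 2 S^{2} + 19 = 19 + 2 S^{2}$)
$u{\left(A,z \right)} = -1480 + 10 z$ ($u{\left(A,z \right)} = 5 \left(z + \left(z - 296\right)\right) = 5 \left(z + \left(-296 + z\right)\right) = 5 \left(-296 + 2 z\right) = -1480 + 10 z$)
$u{\left(696,H{\left(-7 \right)} \right)} - -233579 = \left(-1480 + 10 \left(19 + 2 \left(-7\right)^{2}\right)\right) - -233579 = \left(-1480 + 10 \left(19 + 2 \cdot 49\right)\right) + 233579 = \left(-1480 + 10 \left(19 + 98\right)\right) + 233579 = \left(-1480 + 10 \cdot 117\right) + 233579 = \left(-1480 + 1170\right) + 233579 = -310 + 233579 = 233269$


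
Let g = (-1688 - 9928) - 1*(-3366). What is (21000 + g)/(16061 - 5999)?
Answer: 2125/1677 ≈ 1.2671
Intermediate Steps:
g = -8250 (g = -11616 + 3366 = -8250)
(21000 + g)/(16061 - 5999) = (21000 - 8250)/(16061 - 5999) = 12750/10062 = 12750*(1/10062) = 2125/1677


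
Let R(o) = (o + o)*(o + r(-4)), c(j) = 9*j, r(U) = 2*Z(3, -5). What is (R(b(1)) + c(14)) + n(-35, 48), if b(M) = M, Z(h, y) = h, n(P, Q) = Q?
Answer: 188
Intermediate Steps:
r(U) = 6 (r(U) = 2*3 = 6)
R(o) = 2*o*(6 + o) (R(o) = (o + o)*(o + 6) = (2*o)*(6 + o) = 2*o*(6 + o))
(R(b(1)) + c(14)) + n(-35, 48) = (2*1*(6 + 1) + 9*14) + 48 = (2*1*7 + 126) + 48 = (14 + 126) + 48 = 140 + 48 = 188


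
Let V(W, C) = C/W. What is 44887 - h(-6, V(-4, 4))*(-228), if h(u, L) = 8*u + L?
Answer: 33715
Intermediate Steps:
h(u, L) = L + 8*u
44887 - h(-6, V(-4, 4))*(-228) = 44887 - (4/(-4) + 8*(-6))*(-228) = 44887 - (4*(-1/4) - 48)*(-228) = 44887 - (-1 - 48)*(-228) = 44887 - (-49)*(-228) = 44887 - 1*11172 = 44887 - 11172 = 33715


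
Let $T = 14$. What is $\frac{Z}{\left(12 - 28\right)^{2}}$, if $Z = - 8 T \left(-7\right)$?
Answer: $\frac{49}{16} \approx 3.0625$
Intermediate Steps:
$Z = 784$ ($Z = \left(-8\right) 14 \left(-7\right) = \left(-112\right) \left(-7\right) = 784$)
$\frac{Z}{\left(12 - 28\right)^{2}} = \frac{784}{\left(12 - 28\right)^{2}} = \frac{784}{\left(-16\right)^{2}} = \frac{784}{256} = 784 \cdot \frac{1}{256} = \frac{49}{16}$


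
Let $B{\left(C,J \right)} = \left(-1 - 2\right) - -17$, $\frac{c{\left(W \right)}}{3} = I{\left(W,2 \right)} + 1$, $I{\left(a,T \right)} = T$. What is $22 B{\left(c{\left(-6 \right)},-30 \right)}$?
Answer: $308$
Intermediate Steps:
$c{\left(W \right)} = 9$ ($c{\left(W \right)} = 3 \left(2 + 1\right) = 3 \cdot 3 = 9$)
$B{\left(C,J \right)} = 14$ ($B{\left(C,J \right)} = \left(-1 - 2\right) + 17 = -3 + 17 = 14$)
$22 B{\left(c{\left(-6 \right)},-30 \right)} = 22 \cdot 14 = 308$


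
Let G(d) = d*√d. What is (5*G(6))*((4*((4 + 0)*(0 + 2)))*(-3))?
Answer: -2880*√6 ≈ -7054.5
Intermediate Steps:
G(d) = d^(3/2)
(5*G(6))*((4*((4 + 0)*(0 + 2)))*(-3)) = (5*6^(3/2))*((4*((4 + 0)*(0 + 2)))*(-3)) = (5*(6*√6))*((4*(4*2))*(-3)) = (30*√6)*((4*8)*(-3)) = (30*√6)*(32*(-3)) = (30*√6)*(-96) = -2880*√6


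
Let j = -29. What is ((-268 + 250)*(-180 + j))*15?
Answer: 56430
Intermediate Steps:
((-268 + 250)*(-180 + j))*15 = ((-268 + 250)*(-180 - 29))*15 = -18*(-209)*15 = 3762*15 = 56430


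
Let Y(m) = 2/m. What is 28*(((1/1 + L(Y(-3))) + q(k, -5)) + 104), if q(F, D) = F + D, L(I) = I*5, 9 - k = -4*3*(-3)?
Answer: 5852/3 ≈ 1950.7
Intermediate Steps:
k = -27 (k = 9 - (-4*3)*(-3) = 9 - (-12)*(-3) = 9 - 1*36 = 9 - 36 = -27)
L(I) = 5*I
q(F, D) = D + F
28*(((1/1 + L(Y(-3))) + q(k, -5)) + 104) = 28*(((1/1 + 5*(2/(-3))) + (-5 - 27)) + 104) = 28*(((1 + 5*(2*(-1/3))) - 32) + 104) = 28*(((1 + 5*(-2/3)) - 32) + 104) = 28*(((1 - 10/3) - 32) + 104) = 28*((-7/3 - 32) + 104) = 28*(-103/3 + 104) = 28*(209/3) = 5852/3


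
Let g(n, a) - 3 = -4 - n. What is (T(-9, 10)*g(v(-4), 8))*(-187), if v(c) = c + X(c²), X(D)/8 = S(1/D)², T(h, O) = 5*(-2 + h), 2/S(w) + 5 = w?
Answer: 108311335/6241 ≈ 17355.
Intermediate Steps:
S(w) = 2/(-5 + w)
T(h, O) = -10 + 5*h
X(D) = 32/(-5 + 1/D)² (X(D) = 8*(2/(-5 + 1/D))² = 8*(4/(-5 + 1/D)²) = 32/(-5 + 1/D)²)
v(c) = c + 32*c⁴/(-1 + 5*c²)² (v(c) = c + 32*(c²)²/(-1 + 5*c²)² = c + 32*c⁴/(-1 + 5*c²)²)
g(n, a) = -1 - n (g(n, a) = 3 + (-4 - n) = -1 - n)
(T(-9, 10)*g(v(-4), 8))*(-187) = ((-10 + 5*(-9))*(-1 - (-4 + 32*(-4)⁴/(-1 + 5*(-4)²)²)))*(-187) = ((-10 - 45)*(-1 - (-4 + 32*256/(-1 + 5*16)²)))*(-187) = -55*(-1 - (-4 + 32*256/(-1 + 80)²))*(-187) = -55*(-1 - (-4 + 32*256/79²))*(-187) = -55*(-1 - (-4 + 32*256*(1/6241)))*(-187) = -55*(-1 - (-4 + 8192/6241))*(-187) = -55*(-1 - 1*(-16772/6241))*(-187) = -55*(-1 + 16772/6241)*(-187) = -55*10531/6241*(-187) = -579205/6241*(-187) = 108311335/6241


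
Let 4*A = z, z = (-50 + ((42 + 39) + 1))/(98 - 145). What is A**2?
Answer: 64/2209 ≈ 0.028972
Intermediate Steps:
z = -32/47 (z = (-50 + (81 + 1))/(-47) = (-50 + 82)*(-1/47) = 32*(-1/47) = -32/47 ≈ -0.68085)
A = -8/47 (A = (1/4)*(-32/47) = -8/47 ≈ -0.17021)
A**2 = (-8/47)**2 = 64/2209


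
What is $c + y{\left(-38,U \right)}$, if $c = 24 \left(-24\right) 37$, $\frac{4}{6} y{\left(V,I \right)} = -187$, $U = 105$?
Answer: $- \frac{43185}{2} \approx -21593.0$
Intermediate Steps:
$y{\left(V,I \right)} = - \frac{561}{2}$ ($y{\left(V,I \right)} = \frac{3}{2} \left(-187\right) = - \frac{561}{2}$)
$c = -21312$ ($c = \left(-576\right) 37 = -21312$)
$c + y{\left(-38,U \right)} = -21312 - \frac{561}{2} = - \frac{43185}{2}$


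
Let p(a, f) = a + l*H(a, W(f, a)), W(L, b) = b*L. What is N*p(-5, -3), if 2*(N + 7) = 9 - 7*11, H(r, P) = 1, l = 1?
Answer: 164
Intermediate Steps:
W(L, b) = L*b
p(a, f) = 1 + a (p(a, f) = a + 1*1 = a + 1 = 1 + a)
N = -41 (N = -7 + (9 - 7*11)/2 = -7 + (9 - 77)/2 = -7 + (½)*(-68) = -7 - 34 = -41)
N*p(-5, -3) = -41*(1 - 5) = -41*(-4) = 164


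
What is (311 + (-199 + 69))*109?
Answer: 19729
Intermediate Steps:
(311 + (-199 + 69))*109 = (311 - 130)*109 = 181*109 = 19729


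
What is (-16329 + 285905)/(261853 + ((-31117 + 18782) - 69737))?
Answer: 269576/179781 ≈ 1.4995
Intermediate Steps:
(-16329 + 285905)/(261853 + ((-31117 + 18782) - 69737)) = 269576/(261853 + (-12335 - 69737)) = 269576/(261853 - 82072) = 269576/179781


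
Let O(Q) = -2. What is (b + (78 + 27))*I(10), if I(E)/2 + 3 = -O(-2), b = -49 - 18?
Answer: -76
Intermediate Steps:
b = -67
I(E) = -2 (I(E) = -6 + 2*(-1*(-2)) = -6 + 2*2 = -6 + 4 = -2)
(b + (78 + 27))*I(10) = (-67 + (78 + 27))*(-2) = (-67 + 105)*(-2) = 38*(-2) = -76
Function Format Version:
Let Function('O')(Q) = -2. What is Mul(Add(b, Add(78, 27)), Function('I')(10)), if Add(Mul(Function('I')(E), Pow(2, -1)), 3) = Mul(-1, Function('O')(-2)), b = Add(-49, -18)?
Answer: -76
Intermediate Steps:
b = -67
Function('I')(E) = -2 (Function('I')(E) = Add(-6, Mul(2, Mul(-1, -2))) = Add(-6, Mul(2, 2)) = Add(-6, 4) = -2)
Mul(Add(b, Add(78, 27)), Function('I')(10)) = Mul(Add(-67, Add(78, 27)), -2) = Mul(Add(-67, 105), -2) = Mul(38, -2) = -76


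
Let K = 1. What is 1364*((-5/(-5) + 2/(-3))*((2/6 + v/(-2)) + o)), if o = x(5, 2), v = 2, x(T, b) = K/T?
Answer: -9548/45 ≈ -212.18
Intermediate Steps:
x(T, b) = 1/T
o = ⅕ (o = 1/5 = ⅕ ≈ 0.20000)
1364*((-5/(-5) + 2/(-3))*((2/6 + v/(-2)) + o)) = 1364*((-5/(-5) + 2/(-3))*((2/6 + 2/(-2)) + ⅕)) = 1364*((-5*(-⅕) + 2*(-⅓))*((2*(⅙) + 2*(-½)) + ⅕)) = 1364*((1 - ⅔)*((⅓ - 1) + ⅕)) = 1364*((-⅔ + ⅕)/3) = 1364*((⅓)*(-7/15)) = 1364*(-7/45) = -9548/45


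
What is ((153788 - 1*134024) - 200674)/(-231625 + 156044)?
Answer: 180910/75581 ≈ 2.3936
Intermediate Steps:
((153788 - 1*134024) - 200674)/(-231625 + 156044) = ((153788 - 134024) - 200674)/(-75581) = (19764 - 200674)*(-1/75581) = -180910*(-1/75581) = 180910/75581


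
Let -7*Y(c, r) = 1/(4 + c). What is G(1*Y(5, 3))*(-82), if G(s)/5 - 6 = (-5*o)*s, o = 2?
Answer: -159080/63 ≈ -2525.1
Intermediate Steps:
Y(c, r) = -1/(7*(4 + c))
G(s) = 30 - 50*s (G(s) = 30 + 5*((-5*2)*s) = 30 + 5*(-10*s) = 30 - 50*s)
G(1*Y(5, 3))*(-82) = (30 - 50*(-1/(28 + 7*5)))*(-82) = (30 - 50*(-1/(28 + 35)))*(-82) = (30 - 50*(-1/63))*(-82) = (30 + 50/63)*(-82) = (1940/63)*(-82) = -159080/63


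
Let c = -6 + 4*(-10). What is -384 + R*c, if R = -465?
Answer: 21006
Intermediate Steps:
c = -46 (c = -6 - 40 = -46)
-384 + R*c = -384 - 465*(-46) = -384 + 21390 = 21006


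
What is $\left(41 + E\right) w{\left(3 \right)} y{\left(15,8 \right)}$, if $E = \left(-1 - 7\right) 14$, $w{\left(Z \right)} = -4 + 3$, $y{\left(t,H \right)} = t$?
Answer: $1065$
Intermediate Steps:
$w{\left(Z \right)} = -1$
$E = -112$ ($E = \left(-8\right) 14 = -112$)
$\left(41 + E\right) w{\left(3 \right)} y{\left(15,8 \right)} = \left(41 - 112\right) \left(\left(-1\right) 15\right) = \left(-71\right) \left(-15\right) = 1065$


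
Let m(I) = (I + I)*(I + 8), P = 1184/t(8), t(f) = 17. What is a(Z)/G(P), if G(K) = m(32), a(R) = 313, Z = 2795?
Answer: 313/2560 ≈ 0.12227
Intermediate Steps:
P = 1184/17 ≈ 69.647
m(I) = 2*I*(8 + I) (m(I) = (2*I)*(8 + I) = 2*I*(8 + I))
G(K) = 2560 (G(K) = 2*32*(8 + 32) = 2*32*40 = 2560)
a(Z)/G(P) = 313/2560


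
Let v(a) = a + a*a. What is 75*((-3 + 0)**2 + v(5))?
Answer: 2925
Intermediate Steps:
v(a) = a + a**2
75*((-3 + 0)**2 + v(5)) = 75*((-3 + 0)**2 + 5*(1 + 5)) = 75*((-3)**2 + 5*6) = 75*(9 + 30) = 75*39 = 2925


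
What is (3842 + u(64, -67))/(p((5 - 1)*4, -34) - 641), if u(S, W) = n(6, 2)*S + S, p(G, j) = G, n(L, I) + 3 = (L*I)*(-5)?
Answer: 126/625 ≈ 0.20160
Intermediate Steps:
n(L, I) = -3 - 5*I*L (n(L, I) = -3 + (L*I)*(-5) = -3 + (I*L)*(-5) = -3 - 5*I*L)
u(S, W) = -62*S (u(S, W) = (-3 - 5*2*6)*S + S = (-3 - 60)*S + S = -63*S + S = -62*S)
(3842 + u(64, -67))/(p((5 - 1)*4, -34) - 641) = (3842 - 62*64)/((5 - 1)*4 - 641) = (3842 - 3968)/(4*4 - 641) = -126/(16 - 641) = -126/(-625) = -126*(-1/625) = 126/625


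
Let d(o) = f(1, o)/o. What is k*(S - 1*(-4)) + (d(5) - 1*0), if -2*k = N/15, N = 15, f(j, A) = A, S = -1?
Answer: -½ ≈ -0.50000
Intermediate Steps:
d(o) = 1 (d(o) = o/o = 1)
k = -½ (k = -15/(2*15) = -½*1 = -½ ≈ -0.50000)
k*(S - 1*(-4)) + (d(5) - 1*0) = -(-1 - 1*(-4))/2 + (1 - 1*0) = -(-1 + 4)/2 + (1 + 0) = -½*3 + 1 = -3/2 + 1 = -½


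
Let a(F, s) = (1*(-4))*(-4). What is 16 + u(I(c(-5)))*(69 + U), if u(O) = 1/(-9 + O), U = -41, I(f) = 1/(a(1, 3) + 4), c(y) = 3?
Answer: 2304/179 ≈ 12.872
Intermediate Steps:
a(F, s) = 16 (a(F, s) = -4*(-4) = 16)
I(f) = 1/20 (I(f) = 1/(16 + 4) = 1/20)
16 + u(I(c(-5)))*(69 + U) = 16 + (69 - 41)/(-9 + 1/20) = 16 + 28/(-179/20) = 16 - 20/179*28 = 16 - 560/179 = 2304/179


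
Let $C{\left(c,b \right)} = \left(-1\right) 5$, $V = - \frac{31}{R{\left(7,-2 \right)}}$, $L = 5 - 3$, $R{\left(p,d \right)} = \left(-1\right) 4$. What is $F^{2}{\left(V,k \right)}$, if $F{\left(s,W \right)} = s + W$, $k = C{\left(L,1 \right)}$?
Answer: $\frac{121}{16} \approx 7.5625$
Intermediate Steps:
$R{\left(p,d \right)} = -4$
$L = 2$
$V = \frac{31}{4}$ ($V = - \frac{31}{-4} = \left(-31\right) \left(- \frac{1}{4}\right) = \frac{31}{4} \approx 7.75$)
$C{\left(c,b \right)} = -5$
$k = -5$
$F{\left(s,W \right)} = W + s$
$F^{2}{\left(V,k \right)} = \left(-5 + \frac{31}{4}\right)^{2} = \left(\frac{11}{4}\right)^{2} = \frac{121}{16}$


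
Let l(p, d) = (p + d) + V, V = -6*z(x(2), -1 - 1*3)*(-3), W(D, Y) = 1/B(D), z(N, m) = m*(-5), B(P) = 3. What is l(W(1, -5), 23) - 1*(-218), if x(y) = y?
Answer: 1804/3 ≈ 601.33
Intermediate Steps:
z(N, m) = -5*m
W(D, Y) = ⅓ (W(D, Y) = 1/3 = ⅓)
V = 360 (V = -6*(-5*(-1 - 1*3))*(-3) = -6*(-5*(-1 - 3))*(-3) = -6*(-5*(-4))*(-3) = -120*(-3) = -6*(-60) = 360)
l(p, d) = 360 + d + p (l(p, d) = (p + d) + 360 = (d + p) + 360 = 360 + d + p)
l(W(1, -5), 23) - 1*(-218) = (360 + 23 + ⅓) - 1*(-218) = 1150/3 + 218 = 1804/3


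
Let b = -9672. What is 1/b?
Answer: -1/9672 ≈ -0.00010339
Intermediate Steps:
1/b = 1/(-9672) = -1/9672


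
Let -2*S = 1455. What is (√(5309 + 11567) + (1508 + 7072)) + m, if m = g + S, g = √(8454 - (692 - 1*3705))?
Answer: 15705/2 + √11467 + 2*√4219 ≈ 8089.5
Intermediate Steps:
S = -1455/2 (S = -½*1455 = -1455/2 ≈ -727.50)
g = √11467 (g = √(8454 - (692 - 3705)) = √(8454 - 1*(-3013)) = √(8454 + 3013) = √11467 ≈ 107.08)
m = -1455/2 + √11467 (m = √11467 - 1455/2 = -1455/2 + √11467 ≈ -620.42)
(√(5309 + 11567) + (1508 + 7072)) + m = (√(5309 + 11567) + (1508 + 7072)) + (-1455/2 + √11467) = (√16876 + 8580) + (-1455/2 + √11467) = (2*√4219 + 8580) + (-1455/2 + √11467) = (8580 + 2*√4219) + (-1455/2 + √11467) = 15705/2 + √11467 + 2*√4219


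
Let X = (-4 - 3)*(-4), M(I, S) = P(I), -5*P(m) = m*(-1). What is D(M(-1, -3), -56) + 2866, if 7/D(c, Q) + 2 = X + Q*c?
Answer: 533111/186 ≈ 2866.2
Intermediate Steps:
P(m) = m/5 (P(m) = -m*(-1)/5 = -(-1)*m/5 = m/5)
M(I, S) = I/5
X = 28 (X = -7*(-4) = 28)
D(c, Q) = 7/(26 + Q*c) (D(c, Q) = 7/(-2 + (28 + Q*c)) = 7/(26 + Q*c))
D(M(-1, -3), -56) + 2866 = 7/(26 - 56*(-1)/5) + 2866 = 7/(26 - 56*(-1/5)) + 2866 = 7/(26 + 56/5) + 2866 = 7/(186/5) + 2866 = 7*(5/186) + 2866 = 35/186 + 2866 = 533111/186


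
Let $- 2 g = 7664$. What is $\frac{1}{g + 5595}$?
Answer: $\frac{1}{1763} \approx 0.00056721$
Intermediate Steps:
$g = -3832$ ($g = \left(- \frac{1}{2}\right) 7664 = -3832$)
$\frac{1}{g + 5595} = \frac{1}{-3832 + 5595} = \frac{1}{1763}$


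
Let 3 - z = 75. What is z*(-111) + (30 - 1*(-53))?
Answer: 8075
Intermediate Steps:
z = -72 (z = 3 - 1*75 = 3 - 75 = -72)
z*(-111) + (30 - 1*(-53)) = -72*(-111) + (30 - 1*(-53)) = 7992 + (30 + 53) = 7992 + 83 = 8075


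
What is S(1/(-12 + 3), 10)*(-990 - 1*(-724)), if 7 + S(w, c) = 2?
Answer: 1330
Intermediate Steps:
S(w, c) = -5 (S(w, c) = -7 + 2 = -5)
S(1/(-12 + 3), 10)*(-990 - 1*(-724)) = -5*(-990 - 1*(-724)) = -5*(-990 + 724) = -5*(-266) = 1330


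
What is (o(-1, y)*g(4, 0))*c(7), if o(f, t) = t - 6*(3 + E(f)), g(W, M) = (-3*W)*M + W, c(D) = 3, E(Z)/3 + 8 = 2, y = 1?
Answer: 1092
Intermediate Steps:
E(Z) = -18 (E(Z) = -24 + 3*2 = -24 + 6 = -18)
g(W, M) = W - 3*M*W (g(W, M) = -3*M*W + W = W - 3*M*W)
o(f, t) = 90 + t (o(f, t) = t - 6*(3 - 18) = t - 6*(-15) = t - 1*(-90) = t + 90 = 90 + t)
(o(-1, y)*g(4, 0))*c(7) = ((90 + 1)*(4*(1 - 3*0)))*3 = (91*(4*(1 + 0)))*3 = (91*(4*1))*3 = (91*4)*3 = 364*3 = 1092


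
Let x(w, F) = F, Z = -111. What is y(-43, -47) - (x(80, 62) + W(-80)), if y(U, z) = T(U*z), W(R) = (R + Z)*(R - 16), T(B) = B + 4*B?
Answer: -8293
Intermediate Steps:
T(B) = 5*B
W(R) = (-111 + R)*(-16 + R) (W(R) = (R - 111)*(R - 16) = (-111 + R)*(-16 + R))
y(U, z) = 5*U*z (y(U, z) = 5*(U*z) = 5*U*z)
y(-43, -47) - (x(80, 62) + W(-80)) = 5*(-43)*(-47) - (62 + (1776 + (-80)**2 - 127*(-80))) = 10105 - (62 + (1776 + 6400 + 10160)) = 10105 - (62 + 18336) = 10105 - 1*18398 = 10105 - 18398 = -8293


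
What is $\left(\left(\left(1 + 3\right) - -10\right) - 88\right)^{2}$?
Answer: $5476$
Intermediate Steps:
$\left(\left(\left(1 + 3\right) - -10\right) - 88\right)^{2} = \left(\left(4 + 10\right) - 88\right)^{2} = \left(14 - 88\right)^{2} = \left(-74\right)^{2} = 5476$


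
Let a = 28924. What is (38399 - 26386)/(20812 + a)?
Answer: 12013/49736 ≈ 0.24154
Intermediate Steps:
(38399 - 26386)/(20812 + a) = (38399 - 26386)/(20812 + 28924) = 12013/49736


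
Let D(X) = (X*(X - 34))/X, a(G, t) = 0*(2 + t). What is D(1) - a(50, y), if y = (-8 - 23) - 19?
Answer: -33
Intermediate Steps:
y = -50 (y = -31 - 19 = -50)
a(G, t) = 0
D(X) = -34 + X (D(X) = (X*(-34 + X))/X = -34 + X)
D(1) - a(50, y) = (-34 + 1) - 1*0 = -33 + 0 = -33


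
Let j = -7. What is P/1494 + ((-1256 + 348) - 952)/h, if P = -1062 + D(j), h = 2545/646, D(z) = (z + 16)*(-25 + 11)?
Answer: -19979490/42247 ≈ -472.92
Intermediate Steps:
D(z) = -224 - 14*z (D(z) = (16 + z)*(-14) = -224 - 14*z)
h = 2545/646 (h = 2545*(1/646) = 2545/646 ≈ 3.9396)
P = -1188 (P = -1062 + (-224 - 14*(-7)) = -1062 + (-224 + 98) = -1062 - 126 = -1188)
P/1494 + ((-1256 + 348) - 952)/h = -1188/1494 + ((-1256 + 348) - 952)/(2545/646) = -1188*1/1494 + (-908 - 952)*(646/2545) = -66/83 - 1860*646/2545 = -66/83 - 240312/509 = -19979490/42247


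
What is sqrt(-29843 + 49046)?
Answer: sqrt(19203) ≈ 138.57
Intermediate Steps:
sqrt(-29843 + 49046) = sqrt(19203)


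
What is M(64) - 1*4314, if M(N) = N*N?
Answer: -218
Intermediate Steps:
M(N) = N²
M(64) - 1*4314 = 64² - 1*4314 = 4096 - 4314 = -218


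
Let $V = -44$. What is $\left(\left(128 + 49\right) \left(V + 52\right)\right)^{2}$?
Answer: $2005056$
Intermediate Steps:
$\left(\left(128 + 49\right) \left(V + 52\right)\right)^{2} = \left(\left(128 + 49\right) \left(-44 + 52\right)\right)^{2} = \left(177 \cdot 8\right)^{2} = 1416^{2} = 2005056$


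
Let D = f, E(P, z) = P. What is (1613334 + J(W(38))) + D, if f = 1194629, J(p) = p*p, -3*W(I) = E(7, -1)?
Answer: 25271716/9 ≈ 2.8080e+6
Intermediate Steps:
W(I) = -7/3 (W(I) = -1/3*7 = -7/3)
J(p) = p**2
D = 1194629
(1613334 + J(W(38))) + D = (1613334 + (-7/3)**2) + 1194629 = (1613334 + 49/9) + 1194629 = 14520055/9 + 1194629 = 25271716/9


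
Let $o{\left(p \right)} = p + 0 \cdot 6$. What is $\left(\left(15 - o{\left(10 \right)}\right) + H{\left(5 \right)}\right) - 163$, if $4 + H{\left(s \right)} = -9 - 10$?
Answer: $-181$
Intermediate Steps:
$H{\left(s \right)} = -23$ ($H{\left(s \right)} = -4 - 19 = -23$)
$o{\left(p \right)} = p$ ($o{\left(p \right)} = p + 0 = p$)
$\left(\left(15 - o{\left(10 \right)}\right) + H{\left(5 \right)}\right) - 163 = \left(\left(15 - 10\right) - 23\right) - 163 = \left(5 - 23\right) - 163 = -18 - 163 = -181$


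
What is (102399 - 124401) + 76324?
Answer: 54322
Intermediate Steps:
(102399 - 124401) + 76324 = -22002 + 76324 = 54322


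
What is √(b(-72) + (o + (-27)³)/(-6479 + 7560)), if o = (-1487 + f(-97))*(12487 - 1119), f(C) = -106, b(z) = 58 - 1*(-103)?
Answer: I*√19409210146/1081 ≈ 128.88*I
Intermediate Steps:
b(z) = 161 (b(z) = 58 + 103 = 161)
o = -18109224 (o = (-1487 - 106)*(12487 - 1119) = -1593*11368 = -18109224)
√(b(-72) + (o + (-27)³)/(-6479 + 7560)) = √(161 + (-18109224 + (-27)³)/(-6479 + 7560)) = √(161 + (-18109224 - 19683)/1081) = √(161 - 18128907*1/1081) = √(161 - 18128907/1081) = √(-17954866/1081) = I*√19409210146/1081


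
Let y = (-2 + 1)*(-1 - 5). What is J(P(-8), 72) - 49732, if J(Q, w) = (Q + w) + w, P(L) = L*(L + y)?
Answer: -49572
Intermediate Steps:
y = 6 (y = -1*(-6) = 6)
P(L) = L*(6 + L) (P(L) = L*(L + 6) = L*(6 + L))
J(Q, w) = Q + 2*w
J(P(-8), 72) - 49732 = (-8*(6 - 8) + 2*72) - 49732 = (-8*(-2) + 144) - 49732 = (16 + 144) - 49732 = 160 - 49732 = -49572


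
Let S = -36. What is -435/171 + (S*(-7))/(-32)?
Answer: -4751/456 ≈ -10.419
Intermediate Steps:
-435/171 + (S*(-7))/(-32) = -435/171 - 36*(-7)/(-32) = -435*1/171 + 252*(-1/32) = -145/57 - 63/8 = -4751/456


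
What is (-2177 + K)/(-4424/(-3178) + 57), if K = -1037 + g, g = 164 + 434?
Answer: -593832/13255 ≈ -44.801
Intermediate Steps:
g = 598
K = -439 (K = -1037 + 598 = -439)
(-2177 + K)/(-4424/(-3178) + 57) = (-2177 - 439)/(-4424/(-3178) + 57) = -2616/(-4424*(-1/3178) + 57) = -2616/(316/227 + 57) = -2616/13255/227 = -2616*227/13255 = -593832/13255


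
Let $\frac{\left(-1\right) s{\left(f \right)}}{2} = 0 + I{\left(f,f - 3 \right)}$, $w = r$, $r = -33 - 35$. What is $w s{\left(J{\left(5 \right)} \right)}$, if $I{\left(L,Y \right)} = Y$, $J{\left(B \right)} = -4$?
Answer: $-952$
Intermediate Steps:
$r = -68$ ($r = -33 - 35 = -68$)
$w = -68$
$s{\left(f \right)} = 6 - 2 f$ ($s{\left(f \right)} = - 2 \left(0 + \left(f - 3\right)\right) = - 2 \left(0 + \left(-3 + f\right)\right) = - 2 \left(-3 + f\right) = 6 - 2 f$)
$w s{\left(J{\left(5 \right)} \right)} = - 68 \left(6 - -8\right) = - 68 \left(6 + 8\right) = \left(-68\right) 14 = -952$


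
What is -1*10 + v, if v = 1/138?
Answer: -1379/138 ≈ -9.9928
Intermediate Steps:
v = 1/138 ≈ 0.0072464
-1*10 + v = -1*10 + 1/138 = -10 + 1/138 = -1379/138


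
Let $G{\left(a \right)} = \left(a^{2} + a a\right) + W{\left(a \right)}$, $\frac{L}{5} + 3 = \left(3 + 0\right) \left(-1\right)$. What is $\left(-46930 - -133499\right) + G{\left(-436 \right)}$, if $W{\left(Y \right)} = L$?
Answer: $466731$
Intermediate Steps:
$L = -30$ ($L = -15 + 5 \left(3 + 0\right) \left(-1\right) = -15 + 5 \cdot 3 \left(-1\right) = -15 + 5 \left(-3\right) = -15 - 15 = -30$)
$W{\left(Y \right)} = -30$
$G{\left(a \right)} = -30 + 2 a^{2}$ ($G{\left(a \right)} = \left(a^{2} + a a\right) - 30 = \left(a^{2} + a^{2}\right) - 30 = 2 a^{2} - 30 = -30 + 2 a^{2}$)
$\left(-46930 - -133499\right) + G{\left(-436 \right)} = \left(-46930 - -133499\right) - \left(30 - 2 \left(-436\right)^{2}\right) = \left(-46930 + 133499\right) + \left(-30 + 2 \cdot 190096\right) = 86569 + \left(-30 + 380192\right) = 86569 + 380162 = 466731$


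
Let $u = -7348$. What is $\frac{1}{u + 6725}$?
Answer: $- \frac{1}{623} \approx -0.0016051$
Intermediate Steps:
$\frac{1}{u + 6725} = \frac{1}{-7348 + 6725} = \frac{1}{-623} = - \frac{1}{623}$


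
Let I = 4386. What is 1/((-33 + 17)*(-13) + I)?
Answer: 1/4594 ≈ 0.00021768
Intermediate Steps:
1/((-33 + 17)*(-13) + I) = 1/((-33 + 17)*(-13) + 4386) = 1/(-16*(-13) + 4386) = 1/(208 + 4386) = 1/4594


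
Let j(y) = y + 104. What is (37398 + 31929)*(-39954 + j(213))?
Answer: -2747914299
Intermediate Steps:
j(y) = 104 + y
(37398 + 31929)*(-39954 + j(213)) = (37398 + 31929)*(-39954 + (104 + 213)) = 69327*(-39954 + 317) = 69327*(-39637) = -2747914299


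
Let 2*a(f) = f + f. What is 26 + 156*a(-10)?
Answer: -1534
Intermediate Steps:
a(f) = f (a(f) = (f + f)/2 = (2*f)/2 = f)
26 + 156*a(-10) = 26 + 156*(-10) = 26 - 1560 = -1534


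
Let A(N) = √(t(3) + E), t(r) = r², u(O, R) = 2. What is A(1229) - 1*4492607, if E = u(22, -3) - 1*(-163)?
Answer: -4492607 + √174 ≈ -4.4926e+6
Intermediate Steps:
E = 165 (E = 2 - 1*(-163) = 2 + 163 = 165)
A(N) = √174 (A(N) = √(3² + 165) = √(9 + 165) = √174)
A(1229) - 1*4492607 = √174 - 1*4492607 = √174 - 4492607 = -4492607 + √174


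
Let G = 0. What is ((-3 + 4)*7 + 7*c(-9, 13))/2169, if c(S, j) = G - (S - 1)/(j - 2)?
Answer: 49/7953 ≈ 0.0061612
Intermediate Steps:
c(S, j) = -(-1 + S)/(-2 + j) (c(S, j) = 0 - (S - 1)/(j - 2) = 0 - (-1 + S)/(-2 + j) = -(-1 + S)/(-2 + j))
((-3 + 4)*7 + 7*c(-9, 13))/2169 = ((-3 + 4)*7 + 7*((1 - 1*(-9))/(-2 + 13)))/2169 = (1*7 + 7*((1 + 9)/11))*(1/2169) = (7 + 7*((1/11)*10))*(1/2169) = (7 + 7*(10/11))*(1/2169) = (7 + 70/11)*(1/2169) = (147/11)*(1/2169) = 49/7953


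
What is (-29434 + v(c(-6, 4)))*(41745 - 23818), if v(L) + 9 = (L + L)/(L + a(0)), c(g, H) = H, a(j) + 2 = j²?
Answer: -527752953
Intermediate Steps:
a(j) = -2 + j²
v(L) = -9 + 2*L/(-2 + L) (v(L) = -9 + (L + L)/(L + (-2 + 0²)) = -9 + (2*L)/(L + (-2 + 0)) = -9 + (2*L)/(L - 2) = -9 + (2*L)/(-2 + L) = -9 + 2*L/(-2 + L))
(-29434 + v(c(-6, 4)))*(41745 - 23818) = (-29434 + (-18 + 7*4)/(2 - 1*4))*(41745 - 23818) = (-29434 + (-18 + 28)/(2 - 4))*17927 = (-29434 + 10/(-2))*17927 = (-29434 - ½*10)*17927 = (-29434 - 5)*17927 = -29439*17927 = -527752953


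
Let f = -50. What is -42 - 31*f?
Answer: 1508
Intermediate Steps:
-42 - 31*f = -42 - 31*(-50) = -42 + 1550 = 1508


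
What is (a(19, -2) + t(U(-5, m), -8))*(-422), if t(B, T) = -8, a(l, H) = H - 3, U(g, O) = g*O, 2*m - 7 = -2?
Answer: 5486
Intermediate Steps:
m = 5/2 (m = 7/2 + (1/2)*(-2) = 7/2 - 1 = 5/2 ≈ 2.5000)
U(g, O) = O*g
a(l, H) = -3 + H
(a(19, -2) + t(U(-5, m), -8))*(-422) = ((-3 - 2) - 8)*(-422) = (-5 - 8)*(-422) = -13*(-422) = 5486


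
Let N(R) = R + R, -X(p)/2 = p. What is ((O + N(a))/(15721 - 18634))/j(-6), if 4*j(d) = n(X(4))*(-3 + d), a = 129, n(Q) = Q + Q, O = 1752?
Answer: -335/17478 ≈ -0.019167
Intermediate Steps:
X(p) = -2*p
n(Q) = 2*Q
N(R) = 2*R
j(d) = 12 - 4*d (j(d) = ((2*(-2*4))*(-3 + d))/4 = ((2*(-8))*(-3 + d))/4 = (-16*(-3 + d))/4 = (48 - 16*d)/4 = 12 - 4*d)
((O + N(a))/(15721 - 18634))/j(-6) = ((1752 + 2*129)/(15721 - 18634))/(12 - 4*(-6)) = ((1752 + 258)/(-2913))/(12 + 24) = (2010*(-1/2913))/36 = -670/971*1/36 = -335/17478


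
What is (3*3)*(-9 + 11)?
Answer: 18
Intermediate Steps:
(3*3)*(-9 + 11) = 9*2 = 18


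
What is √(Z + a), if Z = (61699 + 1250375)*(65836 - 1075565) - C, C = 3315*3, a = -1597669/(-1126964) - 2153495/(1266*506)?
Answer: I*√10788764658604748217474523682836110/90241078818 ≈ 1.151e+6*I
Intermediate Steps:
a = -175431371057/90241078818 (a = -1597669*(-1/1126964) - 2153495/640596 = 1597669/1126964 - 2153495*1/640596 = 1597669/1126964 - 2153495/640596 = -175431371057/90241078818 ≈ -1.9440)
C = 9945
Z = -1324839177891 (Z = (61699 + 1250375)*(65836 - 1075565) - 1*9945 = 1312074*(-1009729) - 9945 = -1324839167946 - 9945 = -1324839177891)
√(Z + a) = √(-1324839177891 - 175431371057/90241078818) = √(-119554916673411485383895/90241078818) = I*√10788764658604748217474523682836110/90241078818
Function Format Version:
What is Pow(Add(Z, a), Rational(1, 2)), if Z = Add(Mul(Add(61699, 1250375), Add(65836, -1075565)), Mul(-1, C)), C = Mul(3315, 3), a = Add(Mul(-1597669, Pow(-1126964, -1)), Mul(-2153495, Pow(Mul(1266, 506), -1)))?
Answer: Mul(Rational(1, 90241078818), I, Pow(10788764658604748217474523682836110, Rational(1, 2))) ≈ Mul(1.1510e+6, I)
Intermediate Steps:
a = Rational(-175431371057, 90241078818) (a = Add(Mul(-1597669, Rational(-1, 1126964)), Mul(-2153495, Pow(640596, -1))) = Add(Rational(1597669, 1126964), Mul(-2153495, Rational(1, 640596))) = Add(Rational(1597669, 1126964), Rational(-2153495, 640596)) = Rational(-175431371057, 90241078818) ≈ -1.9440)
C = 9945
Z = -1324839177891 (Z = Add(Mul(Add(61699, 1250375), Add(65836, -1075565)), Mul(-1, 9945)) = Add(Mul(1312074, -1009729), -9945) = Add(-1324839167946, -9945) = -1324839177891)
Pow(Add(Z, a), Rational(1, 2)) = Pow(Add(-1324839177891, Rational(-175431371057, 90241078818)), Rational(1, 2)) = Pow(Rational(-119554916673411485383895, 90241078818), Rational(1, 2)) = Mul(Rational(1, 90241078818), I, Pow(10788764658604748217474523682836110, Rational(1, 2)))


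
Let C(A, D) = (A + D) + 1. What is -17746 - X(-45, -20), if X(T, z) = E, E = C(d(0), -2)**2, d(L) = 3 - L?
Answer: -17750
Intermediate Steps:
C(A, D) = 1 + A + D
E = 4 (E = (1 + (3 - 1*0) - 2)**2 = (1 + (3 + 0) - 2)**2 = (1 + 3 - 2)**2 = 2**2 = 4)
X(T, z) = 4
-17746 - X(-45, -20) = -17746 - 1*4 = -17746 - 4 = -17750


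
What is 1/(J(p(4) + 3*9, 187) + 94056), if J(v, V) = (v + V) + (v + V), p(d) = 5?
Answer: 1/94494 ≈ 1.0583e-5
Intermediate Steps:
J(v, V) = 2*V + 2*v (J(v, V) = (V + v) + (V + v) = 2*V + 2*v)
1/(J(p(4) + 3*9, 187) + 94056) = 1/((2*187 + 2*(5 + 3*9)) + 94056) = 1/((374 + 2*(5 + 27)) + 94056) = 1/((374 + 2*32) + 94056) = 1/((374 + 64) + 94056) = 1/(438 + 94056) = 1/94494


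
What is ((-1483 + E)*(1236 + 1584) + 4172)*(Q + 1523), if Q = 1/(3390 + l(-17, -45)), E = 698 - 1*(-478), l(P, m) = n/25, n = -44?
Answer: -55574264784192/42353 ≈ -1.3122e+9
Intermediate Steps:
l(P, m) = -44/25
E = 1176 (E = 698 + 478 = 1176)
Q = 25/84706 (Q = 1/(3390 - 44/25) = 1/(84706/25) = 25/84706 ≈ 0.00029514)
((-1483 + E)*(1236 + 1584) + 4172)*(Q + 1523) = ((-1483 + 1176)*(1236 + 1584) + 4172)*(25/84706 + 1523) = (-307*2820 + 4172)*(129007263/84706) = (-865740 + 4172)*(129007263/84706) = -861568*129007263/84706 = -55574264784192/42353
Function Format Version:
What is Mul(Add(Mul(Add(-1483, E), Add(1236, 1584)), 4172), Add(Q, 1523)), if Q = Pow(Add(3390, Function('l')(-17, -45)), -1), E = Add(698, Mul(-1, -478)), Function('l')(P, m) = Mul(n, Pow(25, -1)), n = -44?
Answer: Rational(-55574264784192, 42353) ≈ -1.3122e+9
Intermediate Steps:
Function('l')(P, m) = Rational(-44, 25) (Function('l')(P, m) = Mul(-44, Pow(25, -1)) = Mul(-44, Rational(1, 25)) = Rational(-44, 25))
E = 1176 (E = Add(698, 478) = 1176)
Q = Rational(25, 84706) (Q = Pow(Add(3390, Rational(-44, 25)), -1) = Pow(Rational(84706, 25), -1) = Rational(25, 84706) ≈ 0.00029514)
Mul(Add(Mul(Add(-1483, E), Add(1236, 1584)), 4172), Add(Q, 1523)) = Mul(Add(Mul(Add(-1483, 1176), Add(1236, 1584)), 4172), Add(Rational(25, 84706), 1523)) = Mul(Add(Mul(-307, 2820), 4172), Rational(129007263, 84706)) = Mul(Add(-865740, 4172), Rational(129007263, 84706)) = Mul(-861568, Rational(129007263, 84706)) = Rational(-55574264784192, 42353)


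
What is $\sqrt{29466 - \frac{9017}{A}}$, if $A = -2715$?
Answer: $\frac{\sqrt{217224997005}}{2715} \approx 171.67$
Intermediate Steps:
$\sqrt{29466 - \frac{9017}{A}} = \sqrt{29466 - \frac{9017}{-2715}} = \sqrt{29466 - - \frac{9017}{2715}} = \sqrt{29466 + \frac{9017}{2715}} = \sqrt{\frac{80009207}{2715}} = \frac{\sqrt{217224997005}}{2715}$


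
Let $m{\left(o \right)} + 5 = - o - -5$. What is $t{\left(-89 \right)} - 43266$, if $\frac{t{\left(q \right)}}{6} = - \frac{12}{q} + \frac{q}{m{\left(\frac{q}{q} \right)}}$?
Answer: $- \frac{3803076}{89} \approx -42731.0$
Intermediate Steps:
$m{\left(o \right)} = - o$ ($m{\left(o \right)} = -5 - \left(-5 + o\right) = - o$)
$t{\left(q \right)} = - \frac{72}{q} - 6 q$ ($t{\left(q \right)} = 6 \left(- \frac{12}{q} + \frac{q}{\left(-1\right) \frac{q}{q}}\right) = 6 \left(- \frac{12}{q} + \frac{q}{\left(-1\right) 1}\right) = 6 \left(- \frac{12}{q} + \frac{q}{-1}\right) = 6 \left(- \frac{12}{q} + q \left(-1\right)\right) = 6 \left(- \frac{12}{q} - q\right) = 6 \left(- q - \frac{12}{q}\right) = - \frac{72}{q} - 6 q$)
$t{\left(-89 \right)} - 43266 = \left(- \frac{72}{-89} - -534\right) - 43266 = \left(\left(-72\right) \left(- \frac{1}{89}\right) + 534\right) - 43266 = \left(\frac{72}{89} + 534\right) - 43266 = \frac{47598}{89} - 43266 = - \frac{3803076}{89}$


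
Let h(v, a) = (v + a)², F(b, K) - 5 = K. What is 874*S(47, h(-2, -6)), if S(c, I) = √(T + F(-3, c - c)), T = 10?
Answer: 874*√15 ≈ 3385.0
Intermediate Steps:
F(b, K) = 5 + K
h(v, a) = (a + v)²
S(c, I) = √15 (S(c, I) = √(10 + (5 + (c - c))) = √(10 + (5 + 0)) = √(10 + 5) = √15)
874*S(47, h(-2, -6)) = 874*√15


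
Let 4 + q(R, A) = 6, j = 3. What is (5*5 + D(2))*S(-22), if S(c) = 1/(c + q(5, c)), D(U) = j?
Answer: -7/5 ≈ -1.4000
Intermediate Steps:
D(U) = 3
q(R, A) = 2 (q(R, A) = -4 + 6 = 2)
S(c) = 1/(2 + c) (S(c) = 1/(c + 2) = 1/(2 + c))
(5*5 + D(2))*S(-22) = (5*5 + 3)/(2 - 22) = (25 + 3)/(-20) = 28*(-1/20) = -7/5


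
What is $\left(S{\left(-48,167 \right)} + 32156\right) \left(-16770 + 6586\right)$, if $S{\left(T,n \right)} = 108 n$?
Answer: $-511155328$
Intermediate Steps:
$\left(S{\left(-48,167 \right)} + 32156\right) \left(-16770 + 6586\right) = \left(108 \cdot 167 + 32156\right) \left(-16770 + 6586\right) = \left(18036 + 32156\right) \left(-10184\right) = 50192 \left(-10184\right) = -511155328$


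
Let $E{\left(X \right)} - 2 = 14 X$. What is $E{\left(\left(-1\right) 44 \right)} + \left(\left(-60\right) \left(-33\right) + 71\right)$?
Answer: $1437$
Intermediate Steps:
$E{\left(X \right)} = 2 + 14 X$
$E{\left(\left(-1\right) 44 \right)} + \left(\left(-60\right) \left(-33\right) + 71\right) = \left(2 + 14 \left(\left(-1\right) 44\right)\right) + \left(\left(-60\right) \left(-33\right) + 71\right) = \left(2 + 14 \left(-44\right)\right) + \left(1980 + 71\right) = \left(2 - 616\right) + 2051 = -614 + 2051 = 1437$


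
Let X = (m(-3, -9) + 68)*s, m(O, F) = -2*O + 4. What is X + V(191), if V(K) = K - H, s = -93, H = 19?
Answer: -7082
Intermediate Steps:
m(O, F) = 4 - 2*O
V(K) = -19 + K (V(K) = K - 1*19 = K - 19 = -19 + K)
X = -7254 (X = ((4 - 2*(-3)) + 68)*(-93) = ((4 + 6) + 68)*(-93) = (10 + 68)*(-93) = 78*(-93) = -7254)
X + V(191) = -7254 + (-19 + 191) = -7254 + 172 = -7082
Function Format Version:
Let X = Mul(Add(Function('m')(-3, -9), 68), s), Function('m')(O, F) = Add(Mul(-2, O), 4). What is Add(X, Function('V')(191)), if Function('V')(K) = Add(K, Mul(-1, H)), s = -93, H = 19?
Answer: -7082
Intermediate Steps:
Function('m')(O, F) = Add(4, Mul(-2, O))
Function('V')(K) = Add(-19, K) (Function('V')(K) = Add(K, Mul(-1, 19)) = Add(K, -19) = Add(-19, K))
X = -7254 (X = Mul(Add(Add(4, Mul(-2, -3)), 68), -93) = Mul(Add(Add(4, 6), 68), -93) = Mul(Add(10, 68), -93) = Mul(78, -93) = -7254)
Add(X, Function('V')(191)) = Add(-7254, Add(-19, 191)) = Add(-7254, 172) = -7082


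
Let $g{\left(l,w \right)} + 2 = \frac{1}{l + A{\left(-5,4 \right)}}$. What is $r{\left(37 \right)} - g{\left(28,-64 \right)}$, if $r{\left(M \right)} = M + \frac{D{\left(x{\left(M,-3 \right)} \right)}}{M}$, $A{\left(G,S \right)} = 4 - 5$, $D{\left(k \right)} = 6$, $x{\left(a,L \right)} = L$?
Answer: $\frac{39086}{999} \approx 39.125$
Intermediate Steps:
$A{\left(G,S \right)} = -1$ ($A{\left(G,S \right)} = 4 - 5 = -1$)
$g{\left(l,w \right)} = -2 + \frac{1}{-1 + l}$ ($g{\left(l,w \right)} = -2 + \frac{1}{l - 1} = -2 + \frac{1}{-1 + l}$)
$r{\left(M \right)} = M + \frac{6}{M}$
$r{\left(37 \right)} - g{\left(28,-64 \right)} = \left(37 + \frac{6}{37}\right) - \frac{3 - 56}{-1 + 28} = \left(37 + 6 \cdot \frac{1}{37}\right) - \frac{3 - 56}{27} = \left(37 + \frac{6}{37}\right) - \frac{1}{27} \left(-53\right) = \frac{1375}{37} - - \frac{53}{27} = \frac{1375}{37} + \frac{53}{27} = \frac{39086}{999}$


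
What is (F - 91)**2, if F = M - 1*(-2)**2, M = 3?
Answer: 8464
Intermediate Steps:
F = -1 (F = 3 - 1*(-2)**2 = 3 - 1*4 = 3 - 4 = -1)
(F - 91)**2 = (-1 - 91)**2 = (-92)**2 = 8464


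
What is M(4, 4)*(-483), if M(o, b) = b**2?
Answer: -7728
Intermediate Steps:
M(4, 4)*(-483) = 4**2*(-483) = 16*(-483) = -7728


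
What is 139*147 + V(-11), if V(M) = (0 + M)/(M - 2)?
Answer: 265640/13 ≈ 20434.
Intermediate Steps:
V(M) = M/(-2 + M)
139*147 + V(-11) = 139*147 - 11/(-2 - 11) = 20433 - 11/(-13) = 20433 - 11*(-1/13) = 20433 + 11/13 = 265640/13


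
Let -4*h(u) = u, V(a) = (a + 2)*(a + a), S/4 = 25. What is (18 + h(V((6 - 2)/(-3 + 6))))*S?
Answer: 14200/9 ≈ 1577.8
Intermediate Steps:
S = 100 (S = 4*25 = 100)
V(a) = 2*a*(2 + a) (V(a) = (2 + a)*(2*a) = 2*a*(2 + a))
h(u) = -u/4
(18 + h(V((6 - 2)/(-3 + 6))))*S = (18 - (6 - 2)/(-3 + 6)*(2 + (6 - 2)/(-3 + 6))/2)*100 = (18 - 4/3*(2 + 4/3)/2)*100 = (18 - 4*(⅓)*(2 + 4*(⅓))/2)*100 = (18 - 4*(2 + 4/3)/(2*3))*100 = (18 - 4*10/(2*3*3))*100 = (18 - ¼*80/9)*100 = (18 - 20/9)*100 = (142/9)*100 = 14200/9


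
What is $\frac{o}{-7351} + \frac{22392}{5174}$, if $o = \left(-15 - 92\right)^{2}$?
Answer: $\frac{52683233}{19017037} \approx 2.7703$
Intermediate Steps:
$o = 11449$ ($o = \left(-107\right)^{2} = 11449$)
$\frac{o}{-7351} + \frac{22392}{5174} = \frac{11449}{-7351} + \frac{22392}{5174} = 11449 \left(- \frac{1}{7351}\right) + 22392 \cdot \frac{1}{5174} = - \frac{11449}{7351} + \frac{11196}{2587} = \frac{52683233}{19017037}$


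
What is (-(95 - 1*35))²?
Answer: 3600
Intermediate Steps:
(-(95 - 1*35))² = (-(95 - 35))² = (-1*60)² = (-60)² = 3600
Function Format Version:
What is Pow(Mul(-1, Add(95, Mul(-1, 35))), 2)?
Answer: 3600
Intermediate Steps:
Pow(Mul(-1, Add(95, Mul(-1, 35))), 2) = Pow(Mul(-1, Add(95, -35)), 2) = Pow(Mul(-1, 60), 2) = Pow(-60, 2) = 3600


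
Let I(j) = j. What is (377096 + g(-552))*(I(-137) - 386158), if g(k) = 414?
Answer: -145830225450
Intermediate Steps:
(377096 + g(-552))*(I(-137) - 386158) = (377096 + 414)*(-137 - 386158) = 377510*(-386295) = -145830225450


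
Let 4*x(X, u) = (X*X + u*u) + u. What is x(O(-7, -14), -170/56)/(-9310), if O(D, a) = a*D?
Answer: -7534381/29196160 ≈ -0.25806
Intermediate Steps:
O(D, a) = D*a
x(X, u) = u/4 + X²/4 + u²/4 (x(X, u) = ((X*X + u*u) + u)/4 = ((X² + u²) + u)/4 = (u + X² + u²)/4 = u/4 + X²/4 + u²/4)
x(O(-7, -14), -170/56)/(-9310) = ((-170/56)/4 + (-7*(-14))²/4 + (-170/56)²/4)/(-9310) = ((-170*1/56)/4 + (¼)*98² + (-170*1/56)²/4)*(-1/9310) = ((¼)*(-85/28) + (¼)*9604 + (-85/28)²/4)*(-1/9310) = (-85/112 + 2401 + (¼)*(7225/784))*(-1/9310) = (-85/112 + 2401 + 7225/3136)*(-1/9310) = (7534381/3136)*(-1/9310) = -7534381/29196160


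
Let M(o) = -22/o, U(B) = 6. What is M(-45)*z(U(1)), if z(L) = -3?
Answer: -22/15 ≈ -1.4667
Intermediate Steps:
M(-45)*z(U(1)) = -22/(-45)*(-3) = -22*(-1/45)*(-3) = (22/45)*(-3) = -22/15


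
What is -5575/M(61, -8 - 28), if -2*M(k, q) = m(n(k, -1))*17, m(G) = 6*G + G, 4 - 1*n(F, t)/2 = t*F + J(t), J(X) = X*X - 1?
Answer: 1115/1547 ≈ 0.72075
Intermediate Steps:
J(X) = -1 + X² (J(X) = X² - 1 = -1 + X²)
n(F, t) = 10 - 2*t² - 2*F*t (n(F, t) = 8 - 2*(t*F + (-1 + t²)) = 8 - 2*(F*t + (-1 + t²)) = 8 - 2*(-1 + t² + F*t) = 8 + (2 - 2*t² - 2*F*t) = 10 - 2*t² - 2*F*t)
m(G) = 7*G
M(k, q) = -476 - 119*k (M(k, q) = -7*(10 - 2*(-1)² - 2*k*(-1))*17/2 = -7*(10 - 2*1 + 2*k)*17/2 = -7*(10 - 2 + 2*k)*17/2 = -7*(8 + 2*k)*17/2 = -(56 + 14*k)*17/2 = -(952 + 238*k)/2 = -476 - 119*k)
-5575/M(61, -8 - 28) = -5575/(-476 - 119*61) = -5575/(-476 - 7259) = -5575/(-7735) = -5575*(-1/7735) = 1115/1547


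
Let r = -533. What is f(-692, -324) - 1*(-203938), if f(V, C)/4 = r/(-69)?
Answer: 14073854/69 ≈ 2.0397e+5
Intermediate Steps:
f(V, C) = 2132/69 (f(V, C) = 4*(-533/(-69)) = 4*(-533*(-1/69)) = 4*(533/69) = 2132/69)
f(-692, -324) - 1*(-203938) = 2132/69 - 1*(-203938) = 2132/69 + 203938 = 14073854/69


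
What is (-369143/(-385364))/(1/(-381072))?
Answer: -35167515324/96341 ≈ -3.6503e+5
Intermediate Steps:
(-369143/(-385364))/(1/(-381072)) = (-369143*(-1/385364))/(-1/381072) = (369143/385364)*(-381072) = -35167515324/96341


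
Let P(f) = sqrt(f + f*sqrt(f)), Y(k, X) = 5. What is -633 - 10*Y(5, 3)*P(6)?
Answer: -633 - 50*sqrt(6 + 6*sqrt(6)) ≈ -860.47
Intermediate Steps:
P(f) = sqrt(f + f**(3/2))
-633 - 10*Y(5, 3)*P(6) = -633 - 10*5*sqrt(6 + 6**(3/2)) = -633 - 50*sqrt(6 + 6*sqrt(6))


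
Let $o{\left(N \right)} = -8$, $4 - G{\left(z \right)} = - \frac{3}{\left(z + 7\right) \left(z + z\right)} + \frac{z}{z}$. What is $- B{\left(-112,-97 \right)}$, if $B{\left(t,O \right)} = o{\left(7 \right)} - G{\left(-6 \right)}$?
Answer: $\frac{43}{4} \approx 10.75$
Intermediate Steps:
$G{\left(z \right)} = 3 + \frac{3}{2 z \left(7 + z\right)}$ ($G{\left(z \right)} = 4 - \left(- \frac{3}{\left(z + 7\right) \left(z + z\right)} + \frac{z}{z}\right) = 4 - \left(- \frac{3}{\left(7 + z\right) 2 z} + 1\right) = 4 - \left(- \frac{3}{2 z \left(7 + z\right)} + 1\right) = 4 - \left(1 - \frac{3}{2 z \left(7 + z\right)}\right) = 3 + \frac{3}{2 z \left(7 + z\right)}$)
$B{\left(t,O \right)} = - \frac{43}{4}$ ($B{\left(t,O \right)} = -8 - \frac{3 \left(1 + 2 \left(-6\right)^{2} + 14 \left(-6\right)\right)}{2 \left(-6\right) \left(7 - 6\right)} = -8 - \frac{3}{2} \left(- \frac{1}{6}\right) 1^{-1} \left(1 + 2 \cdot 36 - 84\right) = -8 - \frac{3}{2} \left(- \frac{1}{6}\right) 1 \left(1 + 72 - 84\right) = -8 - \frac{3}{2} \left(- \frac{1}{6}\right) 1 \left(-11\right) = -8 - \frac{11}{4} = - \frac{43}{4}$)
$- B{\left(-112,-97 \right)} = \left(-1\right) \left(- \frac{43}{4}\right) = \frac{43}{4}$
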